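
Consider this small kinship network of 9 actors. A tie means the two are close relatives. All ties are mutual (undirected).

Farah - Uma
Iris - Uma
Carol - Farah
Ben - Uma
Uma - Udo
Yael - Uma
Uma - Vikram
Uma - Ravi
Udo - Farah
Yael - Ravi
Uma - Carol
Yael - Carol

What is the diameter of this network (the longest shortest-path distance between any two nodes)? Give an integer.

2

Eccentricity of each node (its greatest distance to any other): Ben:2, Carol:2, Farah:2, Iris:2, Ravi:2, Udo:2, Uma:1, Vikram:2, Yael:2.
The maximum eccentricity is 2, realized for instance by the pair Yael–Udo via Yael – Uma – Udo. So the diameter is 2.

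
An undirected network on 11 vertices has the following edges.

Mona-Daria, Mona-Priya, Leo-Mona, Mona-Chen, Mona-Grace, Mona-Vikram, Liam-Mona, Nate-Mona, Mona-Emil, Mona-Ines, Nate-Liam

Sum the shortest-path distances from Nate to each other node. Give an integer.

Distances from Nate: Chen:2, Daria:2, Emil:2, Grace:2, Ines:2, Leo:2, Liam:1, Mona:1, Priya:2, Vikram:2.
Sum = 2 + 2 + 2 + 2 + 2 + 2 + 1 + 1 + 2 + 2 = 18.

18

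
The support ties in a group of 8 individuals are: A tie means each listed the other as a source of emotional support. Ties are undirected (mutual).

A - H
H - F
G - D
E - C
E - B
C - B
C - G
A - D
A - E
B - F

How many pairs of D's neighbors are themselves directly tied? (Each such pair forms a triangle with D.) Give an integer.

D's neighbors are A and G, but none of them are tied to each other, so no triangle contains D.

0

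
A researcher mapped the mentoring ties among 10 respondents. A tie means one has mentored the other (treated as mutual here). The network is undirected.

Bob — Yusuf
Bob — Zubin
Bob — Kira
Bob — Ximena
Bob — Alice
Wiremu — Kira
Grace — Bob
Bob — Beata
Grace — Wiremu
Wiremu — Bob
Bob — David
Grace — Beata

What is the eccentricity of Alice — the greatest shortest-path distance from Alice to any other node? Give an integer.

Distances from Alice: Beata:2, Bob:1, David:2, Grace:2, Kira:2, Wiremu:2, Ximena:2, Yusuf:2, Zubin:2.
The largest is 2 (to Ximena, Beata, David, Wiremu, Grace, Kira, Zubin, and Yusuf), so the eccentricity of Alice is 2.

2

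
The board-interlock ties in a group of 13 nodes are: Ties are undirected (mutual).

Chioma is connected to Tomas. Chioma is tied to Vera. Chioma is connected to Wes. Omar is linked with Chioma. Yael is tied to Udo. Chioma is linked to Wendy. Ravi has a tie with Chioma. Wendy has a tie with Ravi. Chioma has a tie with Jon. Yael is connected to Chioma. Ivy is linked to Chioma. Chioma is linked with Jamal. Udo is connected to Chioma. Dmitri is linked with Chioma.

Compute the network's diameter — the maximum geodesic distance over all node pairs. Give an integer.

2

Eccentricity of each node (its greatest distance to any other): Chioma:1, Dmitri:2, Ivy:2, Jamal:2, Jon:2, Omar:2, Ravi:2, Tomas:2, Udo:2, Vera:2, Wendy:2, Wes:2, Yael:2.
The maximum eccentricity is 2, realized for instance by the pair Vera–Ivy via Vera – Chioma – Ivy. So the diameter is 2.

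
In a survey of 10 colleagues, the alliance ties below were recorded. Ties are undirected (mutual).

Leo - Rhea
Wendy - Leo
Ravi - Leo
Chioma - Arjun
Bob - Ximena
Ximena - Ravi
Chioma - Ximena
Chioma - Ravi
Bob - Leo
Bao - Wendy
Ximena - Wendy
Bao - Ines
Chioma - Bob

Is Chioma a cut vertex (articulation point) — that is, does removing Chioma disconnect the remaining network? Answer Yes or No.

Removing Chioma leaves {Arjun} with no path to {Bao, Bob, Ines, Leo, Ravi, Rhea, Wendy, and Ximena}, so the network splits into 2 components. Chioma is a cut vertex.

Yes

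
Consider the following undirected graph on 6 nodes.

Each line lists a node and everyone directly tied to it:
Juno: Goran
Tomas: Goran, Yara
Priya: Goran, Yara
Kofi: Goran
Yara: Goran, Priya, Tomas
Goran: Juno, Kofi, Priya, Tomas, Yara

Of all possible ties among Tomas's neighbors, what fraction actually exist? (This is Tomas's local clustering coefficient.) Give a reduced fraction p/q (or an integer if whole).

Tomas's neighbors: Goran and Yara (k = 2).
Possible neighbor pairs: C(2,2) = 1. Edges among them: Goran–Yara → e = 1.
Clustering(Tomas) = 1/1.

1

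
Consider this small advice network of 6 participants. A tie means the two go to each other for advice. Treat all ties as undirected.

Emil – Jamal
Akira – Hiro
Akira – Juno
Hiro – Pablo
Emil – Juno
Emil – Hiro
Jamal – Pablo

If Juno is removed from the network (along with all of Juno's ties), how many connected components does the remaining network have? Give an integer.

Juno's neighbors (Akira and Emil) remain reachable from one another through other ties, so the rest of the network stays in one piece.

1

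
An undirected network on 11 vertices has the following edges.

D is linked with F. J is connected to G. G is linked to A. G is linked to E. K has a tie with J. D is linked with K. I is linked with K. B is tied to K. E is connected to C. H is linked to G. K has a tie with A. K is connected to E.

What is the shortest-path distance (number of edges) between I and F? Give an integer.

3

One shortest route is I – K – D – F, which uses 3 edges, and at distance 2 from I we only reach {A, B, D, E, J}, which does not include F. So d(I,F) = 3.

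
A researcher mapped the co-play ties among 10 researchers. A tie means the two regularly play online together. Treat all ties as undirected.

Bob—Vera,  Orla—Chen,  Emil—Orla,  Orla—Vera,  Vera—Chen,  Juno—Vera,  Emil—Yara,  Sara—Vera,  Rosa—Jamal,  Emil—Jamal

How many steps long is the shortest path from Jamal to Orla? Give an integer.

2

One shortest route is Jamal – Emil – Orla, which uses 2 edges, and Jamal and Orla are not directly tied, so nothing shorter exists. So d(Jamal,Orla) = 2.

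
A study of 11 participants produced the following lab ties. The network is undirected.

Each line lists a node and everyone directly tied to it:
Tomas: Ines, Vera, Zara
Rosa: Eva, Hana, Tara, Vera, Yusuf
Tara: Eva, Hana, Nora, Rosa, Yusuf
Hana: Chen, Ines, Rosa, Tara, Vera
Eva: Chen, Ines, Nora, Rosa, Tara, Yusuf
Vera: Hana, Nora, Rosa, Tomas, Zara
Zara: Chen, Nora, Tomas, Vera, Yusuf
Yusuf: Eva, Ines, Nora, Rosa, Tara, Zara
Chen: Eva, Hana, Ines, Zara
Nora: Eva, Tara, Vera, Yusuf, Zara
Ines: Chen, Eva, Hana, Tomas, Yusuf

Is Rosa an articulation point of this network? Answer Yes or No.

No

Even without Rosa, every remaining node can still reach every other (the residual graph is connected), so Rosa is not a cut vertex.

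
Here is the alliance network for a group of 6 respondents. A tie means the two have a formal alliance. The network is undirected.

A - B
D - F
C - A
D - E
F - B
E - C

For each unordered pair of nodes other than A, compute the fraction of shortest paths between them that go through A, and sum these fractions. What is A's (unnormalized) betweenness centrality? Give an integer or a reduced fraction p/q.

2

Pairs whose geodesics pass through A — F–C: 1/2; E–B: 1/2; C–B: 1.
All other pairs contribute 0.
Summing the contributions gives betweenness(A) = 2.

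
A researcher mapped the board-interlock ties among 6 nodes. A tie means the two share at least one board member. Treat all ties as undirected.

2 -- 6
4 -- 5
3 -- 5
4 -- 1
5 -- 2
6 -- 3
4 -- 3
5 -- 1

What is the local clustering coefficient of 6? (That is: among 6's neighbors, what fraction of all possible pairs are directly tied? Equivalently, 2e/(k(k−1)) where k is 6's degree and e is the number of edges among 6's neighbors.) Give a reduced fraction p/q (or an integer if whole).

6's neighbors: 2 and 3 (k = 2).
Possible neighbor pairs: C(2,2) = 1. Edges among them: none → e = 0.
Clustering(6) = 0/1.

0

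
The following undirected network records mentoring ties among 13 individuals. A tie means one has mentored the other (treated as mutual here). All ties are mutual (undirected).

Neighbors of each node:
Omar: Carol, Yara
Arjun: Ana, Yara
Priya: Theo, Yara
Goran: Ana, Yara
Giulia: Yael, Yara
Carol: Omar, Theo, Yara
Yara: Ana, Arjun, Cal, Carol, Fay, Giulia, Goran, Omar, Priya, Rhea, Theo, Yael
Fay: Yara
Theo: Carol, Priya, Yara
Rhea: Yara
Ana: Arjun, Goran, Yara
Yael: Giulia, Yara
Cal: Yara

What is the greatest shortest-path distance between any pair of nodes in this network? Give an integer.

Eccentricity of each node (its greatest distance to any other): Ana:2, Arjun:2, Cal:2, Carol:2, Fay:2, Giulia:2, Goran:2, Omar:2, Priya:2, Rhea:2, Theo:2, Yael:2, Yara:1.
The maximum eccentricity is 2, realized for instance by the pair Rhea–Fay via Rhea – Yara – Fay. So the diameter is 2.

2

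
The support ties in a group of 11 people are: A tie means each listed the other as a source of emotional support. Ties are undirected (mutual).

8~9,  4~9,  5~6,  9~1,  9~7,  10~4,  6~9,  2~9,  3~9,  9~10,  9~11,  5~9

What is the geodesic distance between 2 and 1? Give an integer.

2

One shortest route is 2 – 9 – 1, which uses 2 edges, and 2 and 1 are not directly tied, so nothing shorter exists. So d(2,1) = 2.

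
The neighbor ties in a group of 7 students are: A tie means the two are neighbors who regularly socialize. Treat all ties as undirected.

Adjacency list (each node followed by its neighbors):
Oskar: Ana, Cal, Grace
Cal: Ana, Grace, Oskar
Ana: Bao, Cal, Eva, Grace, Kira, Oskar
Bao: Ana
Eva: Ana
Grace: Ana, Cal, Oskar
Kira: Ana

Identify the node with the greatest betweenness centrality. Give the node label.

Ana

Unnormalized betweenness of each node: Ana:12, Bao:0, Cal:0, Eva:0, Grace:0, Kira:0, Oskar:0.
Ana has the largest value, 12, making it the main broker — the node through which the most shortest paths run.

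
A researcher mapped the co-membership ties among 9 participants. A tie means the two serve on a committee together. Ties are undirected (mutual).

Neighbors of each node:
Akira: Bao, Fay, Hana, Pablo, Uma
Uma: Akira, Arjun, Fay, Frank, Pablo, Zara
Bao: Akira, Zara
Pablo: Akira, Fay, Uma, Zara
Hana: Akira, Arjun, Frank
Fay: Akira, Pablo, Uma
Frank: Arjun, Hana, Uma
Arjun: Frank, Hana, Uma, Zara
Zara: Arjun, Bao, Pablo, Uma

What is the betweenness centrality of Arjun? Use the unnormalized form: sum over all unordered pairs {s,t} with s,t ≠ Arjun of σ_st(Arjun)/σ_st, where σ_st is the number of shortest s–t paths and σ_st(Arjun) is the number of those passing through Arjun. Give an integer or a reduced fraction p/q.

25/12

Pairs whose geodesics pass through Arjun — Hana–Zara: 1; Hana–Uma: 1/3; Frank–Zara: 1/2; Frank–Bao: 1/4.
All other pairs contribute 0.
Summing the contributions gives betweenness(Arjun) = 25/12.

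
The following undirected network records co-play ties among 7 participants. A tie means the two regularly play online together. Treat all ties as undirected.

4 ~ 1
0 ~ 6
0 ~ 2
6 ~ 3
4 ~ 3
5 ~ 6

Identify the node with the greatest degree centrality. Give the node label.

Degrees — 0:2, 1:1, 2:1, 3:2, 4:2, 5:1, 6:3.
The maximum is 3, attained only by 6.

6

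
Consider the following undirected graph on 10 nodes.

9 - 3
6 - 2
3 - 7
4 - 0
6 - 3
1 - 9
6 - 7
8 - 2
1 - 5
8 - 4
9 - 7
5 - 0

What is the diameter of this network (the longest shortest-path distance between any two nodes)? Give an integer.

Eccentricity of each node (its greatest distance to any other): 0:4, 1:4, 2:4, 3:4, 4:4, 5:4, 6:4, 7:4, 8:4, 9:4.
The maximum eccentricity is 4, realized for instance by the pair 3–0 via 3 – 9 – 1 – 5 – 0. So the diameter is 4.

4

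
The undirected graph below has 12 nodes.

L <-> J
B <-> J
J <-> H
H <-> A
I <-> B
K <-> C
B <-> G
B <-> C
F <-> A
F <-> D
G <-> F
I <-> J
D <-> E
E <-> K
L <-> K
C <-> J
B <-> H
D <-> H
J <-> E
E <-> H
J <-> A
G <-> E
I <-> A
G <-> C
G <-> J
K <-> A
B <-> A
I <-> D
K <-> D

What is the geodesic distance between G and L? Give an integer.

One shortest route is G – J – L, which uses 2 edges, and G and L are not directly tied, so nothing shorter exists. So d(G,L) = 2.

2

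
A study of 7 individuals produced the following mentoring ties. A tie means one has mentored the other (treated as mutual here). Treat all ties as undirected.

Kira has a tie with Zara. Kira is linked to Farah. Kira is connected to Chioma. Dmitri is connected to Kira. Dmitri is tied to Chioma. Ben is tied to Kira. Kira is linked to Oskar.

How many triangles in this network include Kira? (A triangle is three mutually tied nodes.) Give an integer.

Kira's neighbors: Ben, Chioma, Dmitri, Farah, Oskar, and Zara.
Neighbor pairs that are themselves tied: Kira–Chioma–Dmitri. Each forms one triangle with Kira, for 1 in total.

1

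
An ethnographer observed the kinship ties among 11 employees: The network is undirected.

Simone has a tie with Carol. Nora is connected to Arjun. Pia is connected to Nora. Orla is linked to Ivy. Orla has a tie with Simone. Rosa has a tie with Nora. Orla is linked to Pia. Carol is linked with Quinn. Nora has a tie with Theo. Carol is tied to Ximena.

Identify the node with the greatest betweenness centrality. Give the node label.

Unnormalized betweenness of each node: Arjun:0, Carol:17, Ivy:0, Nora:24, Orla:29, Pia:24, Quinn:0, Rosa:0, Simone:21, Theo:0, Ximena:0.
Orla has the largest value, 29, making it the main broker — the node through which the most shortest paths run.

Orla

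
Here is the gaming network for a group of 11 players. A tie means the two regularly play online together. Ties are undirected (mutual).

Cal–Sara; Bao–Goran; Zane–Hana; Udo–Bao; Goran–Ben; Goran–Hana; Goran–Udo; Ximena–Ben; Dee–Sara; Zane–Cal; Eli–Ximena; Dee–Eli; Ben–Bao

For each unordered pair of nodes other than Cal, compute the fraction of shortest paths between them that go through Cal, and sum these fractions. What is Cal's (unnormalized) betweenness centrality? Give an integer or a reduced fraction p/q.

Pairs whose geodesics pass through Cal — Eli–Zane: 1; Bao–Sara: 1/2; Udo–Sara: 1; Goran–Sara: 1; Hana–Sara: 1; Hana–Dee: 1; Zane–Sara: 1; Zane–Dee: 1.
All other pairs contribute 0.
Summing the contributions gives betweenness(Cal) = 15/2.

15/2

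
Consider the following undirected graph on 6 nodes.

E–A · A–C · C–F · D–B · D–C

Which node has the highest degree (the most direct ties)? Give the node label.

Degrees — A:2, B:1, C:3, D:2, E:1, F:1.
The maximum is 3, attained only by C.

C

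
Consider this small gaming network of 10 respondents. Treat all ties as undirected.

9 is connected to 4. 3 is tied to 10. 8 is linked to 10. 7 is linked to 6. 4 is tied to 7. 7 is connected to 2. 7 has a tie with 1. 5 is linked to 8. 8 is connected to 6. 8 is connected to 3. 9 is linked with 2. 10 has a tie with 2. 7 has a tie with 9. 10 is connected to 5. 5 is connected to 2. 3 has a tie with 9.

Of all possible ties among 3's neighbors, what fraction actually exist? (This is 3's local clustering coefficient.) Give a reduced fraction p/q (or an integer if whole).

1/3

3's neighbors: 8, 9, and 10 (k = 3).
Possible neighbor pairs: C(3,2) = 3. Edges among them: 8–10 → e = 1.
Clustering(3) = 1/3.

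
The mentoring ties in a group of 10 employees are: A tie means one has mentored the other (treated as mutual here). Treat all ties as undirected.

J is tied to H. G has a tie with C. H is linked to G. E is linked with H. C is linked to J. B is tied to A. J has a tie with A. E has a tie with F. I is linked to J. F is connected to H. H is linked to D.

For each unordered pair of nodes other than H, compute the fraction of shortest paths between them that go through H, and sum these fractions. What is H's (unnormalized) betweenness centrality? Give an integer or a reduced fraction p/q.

Pairs whose geodesics pass through H — I–G: 1/2; I–D: 1; I–E: 1; I–F: 1; C–D: 2/2; C–E: 2/2; C–F: 2/2; A–G: 1/2; A–D: 1; A–E: 1; A–F: 1; G–D: 1; G–E: 1; G–B: 1/2 … (+10 more pairs).
All other pairs contribute 0.
Summing the contributions gives betweenness(H) = 22.

22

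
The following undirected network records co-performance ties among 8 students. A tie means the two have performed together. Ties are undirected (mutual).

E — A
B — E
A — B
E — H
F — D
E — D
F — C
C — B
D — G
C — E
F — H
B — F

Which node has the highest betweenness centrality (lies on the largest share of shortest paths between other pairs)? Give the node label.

Unnormalized betweenness of each node: A:0, B:7/4, C:1/4, D:25/4, E:15/2, F:4, G:0, H:1/4.
E has the largest value, 15/2, making it the main broker — the node through which the most shortest paths run.

E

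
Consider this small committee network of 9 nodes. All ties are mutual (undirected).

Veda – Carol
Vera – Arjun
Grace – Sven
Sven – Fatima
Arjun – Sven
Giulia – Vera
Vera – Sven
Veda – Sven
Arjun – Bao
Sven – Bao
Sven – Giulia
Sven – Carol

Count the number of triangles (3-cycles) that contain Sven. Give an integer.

4

Sven's neighbors: Arjun, Bao, Carol, Fatima, Giulia, Grace, Veda, and Vera.
Neighbor pairs that are themselves tied: Sven–Arjun–Bao; Sven–Arjun–Vera; Sven–Carol–Veda; Sven–Giulia–Vera. Each forms one triangle with Sven, for 4 in total.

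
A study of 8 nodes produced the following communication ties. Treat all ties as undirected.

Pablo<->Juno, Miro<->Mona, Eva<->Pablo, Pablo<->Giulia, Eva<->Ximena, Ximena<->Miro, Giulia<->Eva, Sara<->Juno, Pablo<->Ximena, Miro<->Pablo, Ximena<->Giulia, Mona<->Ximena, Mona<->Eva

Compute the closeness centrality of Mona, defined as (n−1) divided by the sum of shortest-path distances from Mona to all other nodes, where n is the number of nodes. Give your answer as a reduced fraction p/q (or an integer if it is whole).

1/2

Distances from Mona: Eva:1, Giulia:2, Juno:3, Miro:1, Pablo:2, Sara:4, Ximena:1. Sum = 14.
n = 8, so closeness = 7/14 = 1/2.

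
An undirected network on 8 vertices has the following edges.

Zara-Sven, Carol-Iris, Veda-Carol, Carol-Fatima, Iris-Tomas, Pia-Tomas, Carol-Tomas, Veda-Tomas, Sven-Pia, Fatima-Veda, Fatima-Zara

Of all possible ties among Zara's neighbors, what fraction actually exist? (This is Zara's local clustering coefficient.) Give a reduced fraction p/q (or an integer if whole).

Zara's neighbors: Fatima and Sven (k = 2).
Possible neighbor pairs: C(2,2) = 1. Edges among them: none → e = 0.
Clustering(Zara) = 0/1.

0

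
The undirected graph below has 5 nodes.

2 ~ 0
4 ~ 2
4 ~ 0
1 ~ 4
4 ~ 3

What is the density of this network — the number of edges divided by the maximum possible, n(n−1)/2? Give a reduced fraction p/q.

1/2

There are 5 edges and 5 nodes, so the maximum possible is C(5,2) = 10.
Density = 5/10 = 1/2.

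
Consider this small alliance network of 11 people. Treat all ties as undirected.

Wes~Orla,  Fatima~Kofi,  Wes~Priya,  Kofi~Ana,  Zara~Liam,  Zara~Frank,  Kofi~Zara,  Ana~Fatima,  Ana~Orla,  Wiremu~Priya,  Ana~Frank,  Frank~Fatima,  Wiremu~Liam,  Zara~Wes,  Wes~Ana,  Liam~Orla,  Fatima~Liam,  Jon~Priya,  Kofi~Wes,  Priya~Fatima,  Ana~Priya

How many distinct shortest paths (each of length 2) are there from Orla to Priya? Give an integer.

The shortest distance is 2. The length-2 paths are: Orla–Wes–Priya; Orla–Ana–Priya.
That gives 2 distinct shortest paths.

2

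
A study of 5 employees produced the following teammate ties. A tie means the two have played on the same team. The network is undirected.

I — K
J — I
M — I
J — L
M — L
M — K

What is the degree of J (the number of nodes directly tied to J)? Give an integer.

2

J is directly tied to I and L. That is 2 neighbors, so the degree of J is 2.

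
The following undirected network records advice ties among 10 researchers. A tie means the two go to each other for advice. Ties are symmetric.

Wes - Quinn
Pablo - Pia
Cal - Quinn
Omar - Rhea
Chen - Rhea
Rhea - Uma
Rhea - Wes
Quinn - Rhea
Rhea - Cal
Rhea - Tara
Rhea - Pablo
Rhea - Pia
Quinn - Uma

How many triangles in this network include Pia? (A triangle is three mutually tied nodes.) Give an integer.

Pia's neighbors: Pablo and Rhea.
Neighbor pairs that are themselves tied: Pia–Pablo–Rhea. Each forms one triangle with Pia, for 1 in total.

1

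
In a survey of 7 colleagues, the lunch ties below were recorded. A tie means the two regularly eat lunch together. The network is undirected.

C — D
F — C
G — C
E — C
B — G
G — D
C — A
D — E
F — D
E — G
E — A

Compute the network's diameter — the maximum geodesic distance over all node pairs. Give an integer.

Eccentricity of each node (its greatest distance to any other): A:3, B:3, C:2, D:2, E:2, F:3, G:2.
The maximum eccentricity is 3, realized for instance by the pair A–B via A – E – G – B. So the diameter is 3.

3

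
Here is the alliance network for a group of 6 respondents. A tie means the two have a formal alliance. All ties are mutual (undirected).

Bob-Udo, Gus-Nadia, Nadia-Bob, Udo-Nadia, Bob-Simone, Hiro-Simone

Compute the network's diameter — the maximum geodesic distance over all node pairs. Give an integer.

Eccentricity of each node (its greatest distance to any other): Bob:2, Gus:4, Hiro:4, Nadia:3, Simone:3, Udo:3.
The maximum eccentricity is 4, realized for instance by the pair Gus–Hiro via Gus – Nadia – Bob – Simone – Hiro. So the diameter is 4.

4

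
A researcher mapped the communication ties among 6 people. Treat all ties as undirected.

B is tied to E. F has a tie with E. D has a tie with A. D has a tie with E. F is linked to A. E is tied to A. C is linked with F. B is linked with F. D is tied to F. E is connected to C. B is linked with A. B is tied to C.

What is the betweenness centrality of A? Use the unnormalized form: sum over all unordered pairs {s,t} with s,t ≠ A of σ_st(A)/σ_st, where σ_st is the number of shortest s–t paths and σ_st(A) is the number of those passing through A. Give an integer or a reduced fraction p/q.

Pairs whose geodesics pass through A — D–B: 1/3.
All other pairs contribute 0.
Summing the contributions gives betweenness(A) = 1/3.

1/3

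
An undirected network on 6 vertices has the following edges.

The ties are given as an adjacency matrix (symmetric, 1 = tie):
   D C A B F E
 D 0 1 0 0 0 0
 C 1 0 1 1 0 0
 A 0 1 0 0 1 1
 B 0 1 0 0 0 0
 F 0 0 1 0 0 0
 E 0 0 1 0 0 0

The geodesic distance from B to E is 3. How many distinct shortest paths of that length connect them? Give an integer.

The shortest distance is 3, and the only length-3 path is B–C–A–E. So there is exactly 1 shortest path.

1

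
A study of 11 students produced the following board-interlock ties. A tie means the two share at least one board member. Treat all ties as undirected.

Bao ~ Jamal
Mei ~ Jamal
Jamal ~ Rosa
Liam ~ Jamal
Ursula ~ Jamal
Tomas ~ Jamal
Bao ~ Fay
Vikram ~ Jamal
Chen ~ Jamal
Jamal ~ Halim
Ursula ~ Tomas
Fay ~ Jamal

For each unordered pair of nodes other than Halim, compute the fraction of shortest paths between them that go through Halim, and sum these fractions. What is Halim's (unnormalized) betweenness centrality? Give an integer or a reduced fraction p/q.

0

No shortest path between any pair of other nodes passes through Halim.
Summing the contributions gives betweenness(Halim) = 0.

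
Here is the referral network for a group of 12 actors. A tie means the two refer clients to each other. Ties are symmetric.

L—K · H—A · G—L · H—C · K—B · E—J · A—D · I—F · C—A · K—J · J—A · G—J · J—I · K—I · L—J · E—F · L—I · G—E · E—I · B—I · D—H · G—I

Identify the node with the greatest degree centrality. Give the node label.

I

Degrees — A:4, B:2, C:2, D:2, E:4, F:2, G:4, H:3, I:7, J:6, K:4, L:4.
The maximum is 7, attained only by I.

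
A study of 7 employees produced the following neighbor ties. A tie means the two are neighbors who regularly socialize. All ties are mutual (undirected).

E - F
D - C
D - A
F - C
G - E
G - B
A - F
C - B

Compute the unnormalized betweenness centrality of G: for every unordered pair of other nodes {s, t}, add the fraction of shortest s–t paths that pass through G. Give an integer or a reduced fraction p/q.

1

Pairs whose geodesics pass through G — B–E: 1.
All other pairs contribute 0.
Summing the contributions gives betweenness(G) = 1.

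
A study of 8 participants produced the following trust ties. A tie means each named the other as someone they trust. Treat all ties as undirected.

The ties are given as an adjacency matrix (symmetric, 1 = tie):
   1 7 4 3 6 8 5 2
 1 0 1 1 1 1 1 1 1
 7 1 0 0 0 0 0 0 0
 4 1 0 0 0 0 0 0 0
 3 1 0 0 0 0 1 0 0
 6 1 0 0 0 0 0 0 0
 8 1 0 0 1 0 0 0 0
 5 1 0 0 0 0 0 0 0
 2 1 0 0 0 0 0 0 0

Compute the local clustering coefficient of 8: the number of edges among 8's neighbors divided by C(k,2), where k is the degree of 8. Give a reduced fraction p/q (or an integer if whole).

1

8's neighbors: 1 and 3 (k = 2).
Possible neighbor pairs: C(2,2) = 1. Edges among them: 1–3 → e = 1.
Clustering(8) = 1/1.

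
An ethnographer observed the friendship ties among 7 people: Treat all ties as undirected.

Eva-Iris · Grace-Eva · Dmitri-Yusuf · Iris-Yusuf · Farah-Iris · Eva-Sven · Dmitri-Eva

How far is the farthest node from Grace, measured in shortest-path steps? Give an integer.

Distances from Grace: Dmitri:2, Eva:1, Farah:3, Iris:2, Sven:2, Yusuf:3.
The largest is 3 (to Yusuf and Farah), so the eccentricity of Grace is 3.

3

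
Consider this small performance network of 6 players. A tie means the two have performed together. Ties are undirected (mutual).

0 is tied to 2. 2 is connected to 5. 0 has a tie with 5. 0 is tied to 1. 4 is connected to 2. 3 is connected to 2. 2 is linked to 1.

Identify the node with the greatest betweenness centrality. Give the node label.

2

Unnormalized betweenness of each node: 0:1/2, 1:0, 2:15/2, 3:0, 4:0, 5:0.
2 has the largest value, 15/2, making it the main broker — the node through which the most shortest paths run.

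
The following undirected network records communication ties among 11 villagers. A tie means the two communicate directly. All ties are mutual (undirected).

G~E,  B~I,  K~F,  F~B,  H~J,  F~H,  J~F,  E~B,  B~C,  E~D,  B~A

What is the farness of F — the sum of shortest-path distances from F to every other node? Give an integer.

18

Distances from F: A:2, B:1, C:2, D:3, E:2, G:3, H:1, I:2, J:1, K:1.
Sum = 2 + 1 + 2 + 3 + 2 + 3 + 1 + 2 + 1 + 1 = 18.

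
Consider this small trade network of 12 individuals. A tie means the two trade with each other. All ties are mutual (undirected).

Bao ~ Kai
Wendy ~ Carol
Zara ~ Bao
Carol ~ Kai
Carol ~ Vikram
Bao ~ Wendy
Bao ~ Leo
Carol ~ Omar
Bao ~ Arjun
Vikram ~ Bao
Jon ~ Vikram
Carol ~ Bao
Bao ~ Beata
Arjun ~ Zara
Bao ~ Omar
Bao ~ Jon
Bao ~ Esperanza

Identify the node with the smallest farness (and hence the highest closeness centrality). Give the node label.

Farness (sum of distances to all others) for each node — Arjun:20, Bao:11, Beata:21, Carol:17, Esperanza:21, Jon:20, Kai:20, Leo:21, Omar:20, Vikram:19, Wendy:20, Zara:20.
The smallest farness is 11, for Bao, so Bao has the highest closeness.

Bao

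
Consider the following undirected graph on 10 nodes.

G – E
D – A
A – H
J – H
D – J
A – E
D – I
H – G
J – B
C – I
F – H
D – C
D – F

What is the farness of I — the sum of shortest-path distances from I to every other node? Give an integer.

21

Distances from I: A:2, B:3, C:1, D:1, E:3, F:2, G:4, H:3, J:2.
Sum = 2 + 3 + 1 + 1 + 3 + 2 + 4 + 3 + 2 = 21.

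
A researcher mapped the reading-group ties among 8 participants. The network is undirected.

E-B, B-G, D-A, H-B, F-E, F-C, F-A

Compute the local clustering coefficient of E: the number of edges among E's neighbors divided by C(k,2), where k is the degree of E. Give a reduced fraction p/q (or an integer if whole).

E's neighbors: B and F (k = 2).
Possible neighbor pairs: C(2,2) = 1. Edges among them: none → e = 0.
Clustering(E) = 0/1.

0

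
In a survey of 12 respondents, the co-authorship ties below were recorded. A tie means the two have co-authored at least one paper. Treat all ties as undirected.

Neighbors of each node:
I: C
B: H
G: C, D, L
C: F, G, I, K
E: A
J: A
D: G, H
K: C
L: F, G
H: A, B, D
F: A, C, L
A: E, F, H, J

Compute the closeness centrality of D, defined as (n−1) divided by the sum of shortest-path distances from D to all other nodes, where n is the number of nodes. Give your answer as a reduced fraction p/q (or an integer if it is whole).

Distances from D: A:2, B:2, C:2, E:3, F:3, G:1, H:1, I:3, J:3, K:3, L:2. Sum = 25.
n = 12, so closeness = 11/25.

11/25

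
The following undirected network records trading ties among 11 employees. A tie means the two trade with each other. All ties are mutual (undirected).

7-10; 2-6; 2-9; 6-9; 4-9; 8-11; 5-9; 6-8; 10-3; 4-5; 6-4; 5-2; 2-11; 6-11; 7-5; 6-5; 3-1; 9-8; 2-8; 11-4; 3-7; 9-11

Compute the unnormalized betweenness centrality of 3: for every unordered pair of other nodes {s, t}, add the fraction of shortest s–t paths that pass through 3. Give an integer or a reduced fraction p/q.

Pairs whose geodesics pass through 3 — 1–7: 1; 1–10: 1; 1–6: 1; 1–8: 3/3; 1–5: 1; 1–9: 1; 1–2: 1; 1–4: 1; 1–11: 4/4.
All other pairs contribute 0.
Summing the contributions gives betweenness(3) = 9.

9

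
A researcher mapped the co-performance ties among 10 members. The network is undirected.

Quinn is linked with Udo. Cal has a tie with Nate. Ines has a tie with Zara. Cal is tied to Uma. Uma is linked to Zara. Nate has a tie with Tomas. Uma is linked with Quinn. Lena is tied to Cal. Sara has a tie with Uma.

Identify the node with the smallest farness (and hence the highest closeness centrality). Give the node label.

Uma

Farness (sum of distances to all others) for each node — Cal:17, Ines:29, Lena:25, Nate:23, Quinn:21, Sara:23, Tomas:31, Udo:29, Uma:15, Zara:21.
The smallest farness is 15, for Uma, so Uma has the highest closeness.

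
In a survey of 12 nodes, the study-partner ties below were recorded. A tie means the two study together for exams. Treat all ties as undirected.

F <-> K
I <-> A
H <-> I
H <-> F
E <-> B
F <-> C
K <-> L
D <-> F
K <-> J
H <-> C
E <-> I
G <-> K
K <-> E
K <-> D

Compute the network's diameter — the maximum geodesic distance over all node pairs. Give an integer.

Eccentricity of each node (its greatest distance to any other): A:4, B:4, C:4, D:4, E:3, F:3, G:4, H:3, I:3, J:4, K:3, L:4.
The maximum eccentricity is 4, realized for instance by the pair G–A via G – K – E – I – A. So the diameter is 4.

4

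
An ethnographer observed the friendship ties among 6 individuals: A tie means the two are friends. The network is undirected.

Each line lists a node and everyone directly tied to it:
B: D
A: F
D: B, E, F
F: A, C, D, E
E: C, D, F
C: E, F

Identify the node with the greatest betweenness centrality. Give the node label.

Unnormalized betweenness of each node: A:0, B:0, C:0, D:4, E:1, F:5.
F has the largest value, 5, making it the main broker — the node through which the most shortest paths run.

F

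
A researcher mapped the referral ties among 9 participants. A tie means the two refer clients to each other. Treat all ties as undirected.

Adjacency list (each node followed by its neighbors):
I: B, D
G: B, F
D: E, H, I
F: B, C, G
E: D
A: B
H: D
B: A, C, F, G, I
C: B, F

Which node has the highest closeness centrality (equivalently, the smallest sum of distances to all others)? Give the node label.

B

Farness (sum of distances to all others) for each node — A:20, B:13, C:19, D:17, E:24, F:18, G:19, H:24, I:14.
The smallest farness is 13, for B, so B has the highest closeness.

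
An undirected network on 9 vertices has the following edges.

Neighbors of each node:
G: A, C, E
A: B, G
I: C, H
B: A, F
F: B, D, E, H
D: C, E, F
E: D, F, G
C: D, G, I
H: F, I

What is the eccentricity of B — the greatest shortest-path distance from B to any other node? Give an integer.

3

Distances from B: A:1, C:3, D:2, E:2, F:1, G:2, H:2, I:3.
The largest is 3 (to C and I), so the eccentricity of B is 3.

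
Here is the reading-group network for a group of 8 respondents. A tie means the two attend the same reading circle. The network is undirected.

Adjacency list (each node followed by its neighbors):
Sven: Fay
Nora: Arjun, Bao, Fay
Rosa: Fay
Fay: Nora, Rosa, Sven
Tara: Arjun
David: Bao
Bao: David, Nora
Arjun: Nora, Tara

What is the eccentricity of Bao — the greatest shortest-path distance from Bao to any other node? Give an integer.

3

Distances from Bao: Arjun:2, David:1, Fay:2, Nora:1, Rosa:3, Sven:3, Tara:3.
The largest is 3 (to Sven, Rosa, and Tara), so the eccentricity of Bao is 3.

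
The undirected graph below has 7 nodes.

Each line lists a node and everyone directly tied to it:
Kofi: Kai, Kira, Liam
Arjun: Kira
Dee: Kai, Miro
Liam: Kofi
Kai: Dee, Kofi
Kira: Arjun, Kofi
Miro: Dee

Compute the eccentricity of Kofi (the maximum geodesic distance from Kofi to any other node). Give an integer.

3

Distances from Kofi: Arjun:2, Dee:2, Kai:1, Kira:1, Liam:1, Miro:3.
The largest is 3 (to Miro), so the eccentricity of Kofi is 3.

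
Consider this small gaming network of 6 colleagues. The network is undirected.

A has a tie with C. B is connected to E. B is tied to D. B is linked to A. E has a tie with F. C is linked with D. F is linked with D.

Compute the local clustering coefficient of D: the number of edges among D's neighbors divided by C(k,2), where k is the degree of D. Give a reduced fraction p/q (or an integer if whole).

0

D's neighbors: B, C, and F (k = 3).
Possible neighbor pairs: C(3,2) = 3. Edges among them: none → e = 0.
Clustering(D) = 0/3 = 0.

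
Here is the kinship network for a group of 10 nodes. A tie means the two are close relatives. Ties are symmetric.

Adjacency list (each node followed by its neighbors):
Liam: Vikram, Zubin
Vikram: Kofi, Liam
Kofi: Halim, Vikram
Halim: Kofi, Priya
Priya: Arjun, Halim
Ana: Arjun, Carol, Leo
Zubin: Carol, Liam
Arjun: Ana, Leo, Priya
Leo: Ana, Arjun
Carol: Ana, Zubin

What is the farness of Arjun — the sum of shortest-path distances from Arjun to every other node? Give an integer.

Distances from Arjun: Ana:1, Carol:2, Halim:2, Kofi:3, Leo:1, Liam:4, Priya:1, Vikram:4, Zubin:3.
Sum = 1 + 2 + 2 + 3 + 1 + 4 + 1 + 4 + 3 = 21.

21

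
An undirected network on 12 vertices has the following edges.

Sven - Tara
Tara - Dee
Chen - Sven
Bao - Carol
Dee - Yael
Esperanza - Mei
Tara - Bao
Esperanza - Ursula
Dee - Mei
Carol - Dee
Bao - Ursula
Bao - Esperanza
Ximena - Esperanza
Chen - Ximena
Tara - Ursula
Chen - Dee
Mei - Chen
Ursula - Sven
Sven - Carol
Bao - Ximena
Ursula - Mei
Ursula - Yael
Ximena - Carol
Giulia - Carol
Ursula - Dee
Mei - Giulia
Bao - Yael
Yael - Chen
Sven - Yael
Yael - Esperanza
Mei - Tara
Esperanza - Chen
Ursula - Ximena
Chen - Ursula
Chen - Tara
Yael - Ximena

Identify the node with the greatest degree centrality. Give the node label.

Degrees — Bao:6, Carol:5, Chen:8, Dee:6, Esperanza:6, Giulia:2, Mei:6, Sven:5, Tara:6, Ursula:9, Ximena:6, Yael:7.
The maximum is 9, attained only by Ursula.

Ursula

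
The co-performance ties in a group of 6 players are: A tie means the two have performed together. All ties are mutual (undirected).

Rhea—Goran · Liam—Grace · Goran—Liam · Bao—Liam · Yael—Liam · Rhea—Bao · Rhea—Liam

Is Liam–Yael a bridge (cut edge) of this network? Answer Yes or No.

Yes

Without the Liam–Yael edge there is no alternate route between Liam and Yael, so the network disconnects. It is a bridge.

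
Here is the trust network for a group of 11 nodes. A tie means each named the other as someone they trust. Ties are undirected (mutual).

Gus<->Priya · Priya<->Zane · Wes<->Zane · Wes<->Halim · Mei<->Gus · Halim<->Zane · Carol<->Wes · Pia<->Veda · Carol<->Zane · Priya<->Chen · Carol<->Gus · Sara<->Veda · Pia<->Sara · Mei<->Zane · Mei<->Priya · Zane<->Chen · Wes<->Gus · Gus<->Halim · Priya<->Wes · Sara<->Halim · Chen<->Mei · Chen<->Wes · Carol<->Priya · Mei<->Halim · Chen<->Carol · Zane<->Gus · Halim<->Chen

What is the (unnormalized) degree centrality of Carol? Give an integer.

Carol is directly tied to Chen, Gus, Priya, Wes, and Zane. That is 5 neighbors, so the degree of Carol is 5.

5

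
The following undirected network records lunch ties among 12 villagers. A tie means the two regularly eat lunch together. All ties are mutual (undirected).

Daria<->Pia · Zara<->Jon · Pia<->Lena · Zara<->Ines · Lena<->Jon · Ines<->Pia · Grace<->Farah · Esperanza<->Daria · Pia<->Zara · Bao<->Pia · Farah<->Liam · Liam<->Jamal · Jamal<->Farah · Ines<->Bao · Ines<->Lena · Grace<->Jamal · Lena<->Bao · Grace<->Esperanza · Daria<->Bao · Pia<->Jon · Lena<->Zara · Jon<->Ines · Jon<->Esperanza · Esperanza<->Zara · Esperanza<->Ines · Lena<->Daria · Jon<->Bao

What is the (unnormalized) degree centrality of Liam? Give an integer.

Liam is directly tied to Farah and Jamal. That is 2 neighbors, so the degree of Liam is 2.

2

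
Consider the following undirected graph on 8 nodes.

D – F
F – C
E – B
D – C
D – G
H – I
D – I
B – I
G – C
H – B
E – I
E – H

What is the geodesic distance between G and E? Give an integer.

3

One shortest route is G – D – I – E, which uses 3 edges, and at distance 2 from G we only reach {F, I}, which does not include E. So d(G,E) = 3.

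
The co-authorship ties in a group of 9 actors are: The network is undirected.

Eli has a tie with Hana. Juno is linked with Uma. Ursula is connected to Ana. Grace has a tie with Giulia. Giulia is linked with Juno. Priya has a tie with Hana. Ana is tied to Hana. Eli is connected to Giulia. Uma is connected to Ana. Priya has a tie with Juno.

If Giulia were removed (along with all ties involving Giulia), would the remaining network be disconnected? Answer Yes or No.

Removing Giulia leaves {Ana, Eli, Hana, Juno, Priya, Uma, and Ursula} with no path to {Grace}, so the network splits into 2 components. Giulia is a cut vertex.

Yes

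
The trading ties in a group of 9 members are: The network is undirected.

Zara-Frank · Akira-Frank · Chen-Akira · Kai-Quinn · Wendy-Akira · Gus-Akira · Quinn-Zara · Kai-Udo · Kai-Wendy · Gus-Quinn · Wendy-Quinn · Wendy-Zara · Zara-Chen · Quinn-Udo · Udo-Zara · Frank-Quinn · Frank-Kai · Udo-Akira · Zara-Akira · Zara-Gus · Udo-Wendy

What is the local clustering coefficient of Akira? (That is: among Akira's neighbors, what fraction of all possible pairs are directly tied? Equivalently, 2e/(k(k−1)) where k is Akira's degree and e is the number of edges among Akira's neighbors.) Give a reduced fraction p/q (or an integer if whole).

2/5

Akira's neighbors: Chen, Frank, Gus, Udo, Wendy, and Zara (k = 6).
Possible neighbor pairs: C(6,2) = 15. Edges among them: Chen–Zara, Frank–Zara, Gus–Zara, Udo–Wendy, Udo–Zara, Wendy–Zara → e = 6.
Clustering(Akira) = 6/15 = 2/5.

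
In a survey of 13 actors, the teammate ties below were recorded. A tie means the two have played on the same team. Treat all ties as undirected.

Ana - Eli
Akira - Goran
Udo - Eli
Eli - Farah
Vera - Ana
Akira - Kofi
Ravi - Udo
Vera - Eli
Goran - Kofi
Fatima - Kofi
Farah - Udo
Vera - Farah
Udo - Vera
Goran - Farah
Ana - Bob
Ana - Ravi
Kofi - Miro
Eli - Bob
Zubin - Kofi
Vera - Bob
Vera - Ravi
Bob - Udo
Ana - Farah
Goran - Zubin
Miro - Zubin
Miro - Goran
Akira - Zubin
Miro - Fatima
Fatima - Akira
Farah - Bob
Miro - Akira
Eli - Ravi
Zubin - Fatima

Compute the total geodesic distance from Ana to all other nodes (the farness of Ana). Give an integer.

Distances from Ana: Akira:3, Bob:1, Eli:1, Farah:1, Fatima:4, Goran:2, Kofi:3, Miro:3, Ravi:1, Udo:2, Vera:1, Zubin:3.
Sum = 3 + 1 + 1 + 1 + 4 + 2 + 3 + 3 + 1 + 2 + 1 + 3 = 25.

25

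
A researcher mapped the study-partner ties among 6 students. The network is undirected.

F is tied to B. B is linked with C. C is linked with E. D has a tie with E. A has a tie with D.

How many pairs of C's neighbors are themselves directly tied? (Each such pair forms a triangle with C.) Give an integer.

0

C's neighbors are B and E, but none of them are tied to each other, so no triangle contains C.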